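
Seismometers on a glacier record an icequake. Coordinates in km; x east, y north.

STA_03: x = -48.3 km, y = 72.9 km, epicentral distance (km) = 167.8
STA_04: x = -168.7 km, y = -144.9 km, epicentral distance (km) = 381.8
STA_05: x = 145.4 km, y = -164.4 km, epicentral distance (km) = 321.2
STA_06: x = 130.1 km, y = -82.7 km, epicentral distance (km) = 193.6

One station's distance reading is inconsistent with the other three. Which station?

Solve using three stations at a time. Using STA_03, STA_04, STA_06 (subtract circle equations pairwise → linear system) gives (x, y) ≈ (115.3, 110.3).
Distances from that point to each station vs reported:
  STA_03: calculated 167.8 vs reported 167.8 → residual 0.0 km
  STA_04: calculated 381.8 vs reported 381.8 → residual 0.0 km
  STA_05: calculated 276.4 vs reported 321.2 → residual 44.8 km
  STA_06: calculated 193.6 vs reported 193.6 → residual 0.0 km
STA_03, STA_04, STA_06 are mutually consistent (residuals ≈ 0); STA_05 is off by 44.8 km.

STA_05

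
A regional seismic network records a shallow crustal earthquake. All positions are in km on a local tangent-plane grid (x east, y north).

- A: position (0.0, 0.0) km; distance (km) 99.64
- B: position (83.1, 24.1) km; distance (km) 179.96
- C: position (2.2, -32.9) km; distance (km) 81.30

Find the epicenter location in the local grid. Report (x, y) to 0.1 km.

-69.3 km east, -71.6 km north

Circle about each station: x² + y² = 99.64²; (x − 83.1)² + (y − 24.1)² = 179.96²; (x − 2.2)² + (y + 32.9)² = 81.30².
Subtracting the A equation from the B and C equations removes the quadratic terms:
166.2 x + 48.2 y = -14971.05
4.4 x − 65.8 y = 4405.69
Solving the 2×2 system: x ≈ -69.3, y ≈ -71.6 km.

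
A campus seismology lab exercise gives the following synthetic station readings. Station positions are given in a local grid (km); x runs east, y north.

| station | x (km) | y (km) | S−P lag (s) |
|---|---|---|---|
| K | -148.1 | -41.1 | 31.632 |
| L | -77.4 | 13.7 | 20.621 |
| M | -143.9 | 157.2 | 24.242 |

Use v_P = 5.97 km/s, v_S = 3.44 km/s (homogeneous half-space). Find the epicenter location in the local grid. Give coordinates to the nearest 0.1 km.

49.8 km east, 122.5 km north

Distance from S−P lag: d = Δt · v_P v_S / (v_P − v_S) = Δt · (5.97·3.44)/(5.97−3.44) ≈ 8.1173·Δt.
So d_K = 256.77, d_L = 167.39, d_M = 196.78 km.
Circle about each station: (x + 148.1)² + (y + 41.1)² = 256.77²; (x + 77.4)² + (y − 13.7)² = 167.39²; (x + 143.9)² + (y − 157.2)² = 196.78².
Subtracting pairs of circle equations eliminates x²+y² and gives linear equations (the radical axes):
141.4 x + 109.6 y = 20467.05
8.4 x + 396.6 y = 49004.69
Solving the 2×2 system: x ≈ 49.8, y ≈ 122.5 km.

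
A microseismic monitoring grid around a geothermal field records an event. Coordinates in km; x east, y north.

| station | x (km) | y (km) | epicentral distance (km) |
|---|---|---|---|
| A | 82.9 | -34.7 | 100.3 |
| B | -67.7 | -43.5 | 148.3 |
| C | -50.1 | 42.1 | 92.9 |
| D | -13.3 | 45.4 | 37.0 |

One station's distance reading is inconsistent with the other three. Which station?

D

Solve using three stations at a time. Using A, B, C (subtract circle equations pairwise → linear system) gives (x, y) ≈ (41.6, 56.7).
Distances from that point to each station vs reported:
  A: calculated 100.3 vs reported 100.3 → residual 0.0 km
  B: calculated 148.3 vs reported 148.3 → residual 0.0 km
  C: calculated 92.9 vs reported 92.9 → residual 0.0 km
  D: calculated 56.1 vs reported 37.0 → residual 19.1 km
A, B, C are mutually consistent (residuals ≈ 0); D is off by 19.1 km.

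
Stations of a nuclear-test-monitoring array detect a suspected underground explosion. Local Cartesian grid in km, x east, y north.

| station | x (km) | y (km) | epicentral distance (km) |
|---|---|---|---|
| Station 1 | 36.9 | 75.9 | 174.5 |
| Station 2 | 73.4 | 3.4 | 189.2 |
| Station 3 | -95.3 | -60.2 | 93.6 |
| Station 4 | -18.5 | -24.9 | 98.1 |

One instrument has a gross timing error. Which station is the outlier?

Solve using three stations at a time. Using Station 1, Station 2, Station 4 (subtract circle equations pairwise → linear system) gives (x, y) ≈ (-115.4, -9.3).
Distances from that point to each station vs reported:
  Station 1: calculated 174.5 vs reported 174.5 → residual 0.0 km
  Station 2: calculated 189.2 vs reported 189.2 → residual 0.0 km
  Station 3: calculated 54.7 vs reported 93.6 → residual 38.9 km
  Station 4: calculated 98.1 vs reported 98.1 → residual 0.0 km
Station 1, Station 2, Station 4 are mutually consistent (residuals ≈ 0); Station 3 is off by 38.9 km.

Station 3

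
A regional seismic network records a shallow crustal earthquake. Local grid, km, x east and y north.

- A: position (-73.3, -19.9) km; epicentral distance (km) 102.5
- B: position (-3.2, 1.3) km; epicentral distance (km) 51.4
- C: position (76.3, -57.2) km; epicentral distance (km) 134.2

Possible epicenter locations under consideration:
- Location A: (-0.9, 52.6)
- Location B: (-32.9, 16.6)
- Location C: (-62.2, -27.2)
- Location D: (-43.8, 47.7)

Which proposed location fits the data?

For each candidate, compare |candidate − station| to the reported distance:
Location A: residuals A 0.0, B 0.0, C 0.0 → max 0.0 km
Location B: residuals A 48.1, B 18.0, C 2.4 → max 48.1 km
Location C: residuals A 89.2, B 14.1, C 7.5 → max 89.2 km
Location D: residuals A 28.7, B 10.3, C 25.3 → max 28.7 km
Only Location A has all residuals ≈ 0.

Location A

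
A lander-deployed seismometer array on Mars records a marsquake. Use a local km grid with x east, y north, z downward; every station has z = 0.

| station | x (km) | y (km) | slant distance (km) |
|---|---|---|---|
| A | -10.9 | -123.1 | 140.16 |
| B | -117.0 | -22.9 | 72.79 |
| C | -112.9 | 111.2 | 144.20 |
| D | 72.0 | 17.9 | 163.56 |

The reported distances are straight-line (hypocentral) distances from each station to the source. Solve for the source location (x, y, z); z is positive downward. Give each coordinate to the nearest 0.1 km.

(-76.6, -14.8, 60.0)

Each station gives a sphere (x−x_i)² + (y−y_i)² + z² = d_i² (stations at z=0).
Subtracting the A sphere from B and C: z² cancels, leaving linear equations in x and y:
-212.2 x + 200.4 y = 13287.43
-204.0 x + 468.6 y = 8690.62
Solving: x ≈ -76.592, y ≈ -14.798 km (keep extra digits for the depth step; rounded: -76.6, -14.8).
Then from the A sphere: z² = 140.16² − (x + 10.9)² − (y + 123.1)² with x = -76.592, y = -14.798, so z ≈ 60.001 ≈ 60.0 km.
Check against D (with the unrounded solution): distance 163.55 ≈ 163.56 km. ✓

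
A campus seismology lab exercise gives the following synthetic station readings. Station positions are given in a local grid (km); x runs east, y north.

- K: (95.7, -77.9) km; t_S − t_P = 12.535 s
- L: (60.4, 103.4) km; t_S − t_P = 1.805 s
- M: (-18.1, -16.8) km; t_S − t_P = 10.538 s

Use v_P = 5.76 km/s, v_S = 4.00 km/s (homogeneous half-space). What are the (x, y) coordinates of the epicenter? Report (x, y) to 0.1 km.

(75.1, 84.9)

Distance from S−P lag: d = Δt · v_P v_S / (v_P − v_S) = Δt · (5.76·4.00)/(5.76−4.00) ≈ 13.0909·Δt.
So d_K = 164.09, d_L = 23.63, d_M = 137.95 km.
Circle about each station: (x − 95.7)² + (y + 77.9)² = 164.09²; (x − 60.4)² + (y − 103.4)² = 23.63²; (x + 18.1)² + (y + 16.8)² = 137.95².
Subtracting the K equation from the L and M equations removes the quadratic terms:
-70.6 x + 362.6 y = 25479.97
-227.6 x + 122.2 y = -6721.72
Solving the 2×2 system: x ≈ 75.1, y ≈ 84.9 km.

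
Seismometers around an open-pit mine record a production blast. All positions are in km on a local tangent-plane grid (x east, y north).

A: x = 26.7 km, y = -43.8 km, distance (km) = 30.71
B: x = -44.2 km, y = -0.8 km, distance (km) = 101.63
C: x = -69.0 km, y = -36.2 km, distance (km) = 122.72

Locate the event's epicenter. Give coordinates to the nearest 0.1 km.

Circle about each station: (x − 26.7)² + (y + 43.8)² = 30.71²; (x + 44.2)² + (y + 0.8)² = 101.63²; (x + 69.0)² + (y + 36.2)² = 122.72².
Subtracting pairs of circle equations eliminates x²+y² and gives linear equations (the radical axes):
-141.8 x + 86.0 y = -10062.60
-191.4 x + 15.2 y = -10676.98
Solving the 2×2 system: x ≈ 53.5, y ≈ -28.8 km.

(53.5, -28.8)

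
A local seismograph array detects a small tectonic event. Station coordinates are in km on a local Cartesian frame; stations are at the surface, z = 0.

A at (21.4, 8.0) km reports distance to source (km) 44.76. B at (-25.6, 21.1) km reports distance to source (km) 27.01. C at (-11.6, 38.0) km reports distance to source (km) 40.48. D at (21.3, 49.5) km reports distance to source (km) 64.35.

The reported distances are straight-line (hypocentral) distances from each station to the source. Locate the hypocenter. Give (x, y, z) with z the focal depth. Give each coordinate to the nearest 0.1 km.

Each station gives a sphere (x−x_i)² + (y−y_i)² + z² = d_i² (stations at z=0).
Subtracting the A sphere from B and C: z² cancels, leaving linear equations in x and y:
-94.0 x + 26.2 y = 1852.53
-66.0 x + 60.0 y = 1421.43
Solving: x ≈ -18.899, y ≈ 2.902 km (keep extra digits for the depth step; rounded: -18.9, 2.9).
Then from the A sphere: z² = 44.76² − (x − 21.4)² − (y − 8.0)² with x = -18.899, y = 2.902, so z ≈ 18.800 ≈ 18.8 km.

(-18.9, 2.9, 18.8)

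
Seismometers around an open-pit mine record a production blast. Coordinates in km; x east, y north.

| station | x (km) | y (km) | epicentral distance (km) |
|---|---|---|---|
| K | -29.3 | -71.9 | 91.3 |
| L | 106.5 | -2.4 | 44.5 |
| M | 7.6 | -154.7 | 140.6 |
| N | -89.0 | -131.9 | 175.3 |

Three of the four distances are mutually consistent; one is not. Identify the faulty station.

Solve using three stations at a time. Using K, M, N (subtract circle equations pairwise → linear system) gives (x, y) ≈ (45.3, -19.2).
Distances from that point to each station vs reported:
  K: calculated 91.3 vs reported 91.3 → residual 0.0 km
  L: calculated 63.5 vs reported 44.5 → residual 19.0 km
  M: calculated 140.6 vs reported 140.6 → residual 0.0 km
  N: calculated 175.3 vs reported 175.3 → residual 0.0 km
K, M, N are mutually consistent (residuals ≈ 0); L is off by 19.0 km.

L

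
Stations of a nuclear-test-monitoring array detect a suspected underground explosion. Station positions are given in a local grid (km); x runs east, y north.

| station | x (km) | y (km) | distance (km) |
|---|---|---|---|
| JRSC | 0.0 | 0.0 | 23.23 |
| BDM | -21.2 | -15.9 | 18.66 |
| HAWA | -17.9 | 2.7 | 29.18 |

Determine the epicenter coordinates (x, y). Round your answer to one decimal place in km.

x ≈ -3.9 km, y ≈ -22.9 km

Circle about each station: x² + y² = 23.23²; (x + 21.2)² + (y + 15.9)² = 18.66²; (x + 17.9)² + (y − 2.7)² = 29.18².
Subtracting the JRSC equation from the BDM and HAWA equations removes the quadratic terms:
-42.4 x − 31.8 y = 893.69
-35.8 x + 5.4 y = 15.86
Solving the 2×2 system: x ≈ -3.9, y ≈ -22.9 km.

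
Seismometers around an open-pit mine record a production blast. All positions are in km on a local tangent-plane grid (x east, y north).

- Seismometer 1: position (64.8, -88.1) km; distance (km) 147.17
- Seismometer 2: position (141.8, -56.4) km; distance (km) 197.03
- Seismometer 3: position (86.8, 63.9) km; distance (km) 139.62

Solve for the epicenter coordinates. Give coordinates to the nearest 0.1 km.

Circle about each station: (x − 64.8)² + (y + 88.1)² = 147.17²; (x − 141.8)² + (y + 56.4)² = 197.03²; (x − 86.8)² + (y − 63.9)² = 139.62².
Subtracting pairs of circle equations eliminates x²+y² and gives linear equations (the radical axes):
154.0 x + 63.4 y = -5834.26
44.0 x + 304.0 y = 1822.06
Solving the 2×2 system: x ≈ -42.9, y ≈ 12.2 km.
Check against Seismometer 1 (with the unrounded x, y): √((x − 64.8)²+(y + 88.1)²) = 147.18 ≈ 147.17 km. ✓

x ≈ -42.9 km, y ≈ 12.2 km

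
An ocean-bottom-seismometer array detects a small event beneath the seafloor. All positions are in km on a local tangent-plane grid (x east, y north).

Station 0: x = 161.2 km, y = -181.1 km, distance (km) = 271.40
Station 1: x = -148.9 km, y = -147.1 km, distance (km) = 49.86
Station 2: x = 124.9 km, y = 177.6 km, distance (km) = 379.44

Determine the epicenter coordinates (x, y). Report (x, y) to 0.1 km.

-104.3 km east, -124.8 km north

Circle about each station: (x − 161.2)² + (y + 181.1)² = 271.40²; (x + 148.9)² + (y + 147.1)² = 49.86²; (x − 124.9)² + (y − 177.6)² = 379.44².
Subtracting the Station 0 equation from the Station 1 and Station 2 equations removes the quadratic terms:
-620.2 x + 68.0 y = 56198.91
-72.6 x + 717.4 y = -81957.63
Solving the 2×2 system: x ≈ -104.3, y ≈ -124.8 km.
Check against Station 0 (with the unrounded x, y): √((x − 161.2)²+(y + 181.1)²) = 271.40 ≈ 271.40 km. ✓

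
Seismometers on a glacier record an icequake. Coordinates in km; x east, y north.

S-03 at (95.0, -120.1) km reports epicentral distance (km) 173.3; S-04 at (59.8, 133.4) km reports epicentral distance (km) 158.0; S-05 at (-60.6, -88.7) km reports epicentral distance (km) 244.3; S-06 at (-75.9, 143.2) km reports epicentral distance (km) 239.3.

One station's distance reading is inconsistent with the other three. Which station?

S-04

Solve using three stations at a time. Using S-03, S-05, S-06 (subtract circle equations pairwise → linear system) gives (x, y) ≈ (142.9, 46.4).
Distances from that point to each station vs reported:
  S-03: calculated 173.2 vs reported 173.3 → residual 0.1 km
  S-04: calculated 120.3 vs reported 158.0 → residual 37.7 km
  S-05: calculated 244.3 vs reported 244.3 → residual 0.0 km
  S-06: calculated 239.3 vs reported 239.3 → residual 0.0 km
S-03, S-05, S-06 are mutually consistent (residuals ≈ 0); S-04 is off by 37.7 km.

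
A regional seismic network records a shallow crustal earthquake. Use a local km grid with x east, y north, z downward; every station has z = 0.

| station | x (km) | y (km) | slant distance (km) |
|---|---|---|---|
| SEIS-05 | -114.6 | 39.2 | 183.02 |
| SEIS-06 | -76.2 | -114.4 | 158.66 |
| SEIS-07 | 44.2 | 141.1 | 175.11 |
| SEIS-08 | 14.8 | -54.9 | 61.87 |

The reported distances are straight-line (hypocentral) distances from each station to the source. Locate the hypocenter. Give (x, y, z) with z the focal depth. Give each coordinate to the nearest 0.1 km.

Each station gives a sphere (x−x_i)² + (y−y_i)² + z² = d_i² (stations at z=0).
Subtracting the SEIS-05 sphere from SEIS-06 and SEIS-07: z² cancels, leaving linear equations in x and y:
76.8 x − 307.2 y = 12547.32
317.6 x + 203.8 y = 10025.86
Solving: x ≈ 49.789, y ≈ -28.397 km (keep extra digits for the depth step; rounded: 49.8, -28.4).
Then from the SEIS-05 sphere: z² = 183.02² − (x + 114.6)² − (y − 39.2)² with x = 49.789, y = -28.397, so z ≈ 43.626 ≈ 43.6 km.

(49.8, -28.4, 43.6)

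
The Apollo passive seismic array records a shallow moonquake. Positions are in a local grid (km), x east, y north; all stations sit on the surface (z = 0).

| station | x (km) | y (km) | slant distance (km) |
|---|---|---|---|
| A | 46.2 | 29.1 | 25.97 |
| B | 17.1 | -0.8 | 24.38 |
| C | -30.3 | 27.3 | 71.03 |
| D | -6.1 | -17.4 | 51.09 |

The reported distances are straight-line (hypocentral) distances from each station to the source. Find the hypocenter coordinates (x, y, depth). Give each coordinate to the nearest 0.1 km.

Each station gives a sphere (x−x_i)² + (y−y_i)² + z² = d_i² (stations at z=0).
Subtracting the A sphere from B and C: z² cancels, leaving linear equations in x and y:
-58.2 x − 59.8 y = -2608.14
-153.0 x − 3.6 y = -5688.69
Solving: x ≈ 37.002, y ≈ 7.602 km (keep extra digits for the depth step; rounded: 37.0, 7.6).
Then from the A sphere: z² = 25.97² − (x − 46.2)² − (y − 29.1)² with x = 37.002, y = 7.602, so z ≈ 11.299 ≈ 11.3 km.

(37.0, 7.6, 11.3)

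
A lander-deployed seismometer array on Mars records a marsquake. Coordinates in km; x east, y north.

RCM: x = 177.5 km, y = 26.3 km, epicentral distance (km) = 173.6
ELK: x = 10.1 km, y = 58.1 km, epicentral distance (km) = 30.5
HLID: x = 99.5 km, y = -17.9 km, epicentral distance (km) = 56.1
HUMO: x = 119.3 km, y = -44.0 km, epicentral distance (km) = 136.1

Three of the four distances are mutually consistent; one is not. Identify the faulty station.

Solve using three stations at a time. Using RCM, ELK, HUMO (subtract circle equations pairwise → linear system) gives (x, y) ≈ (3.9, 28.2).
Distances from that point to each station vs reported:
  RCM: calculated 173.6 vs reported 173.6 → residual 0.0 km
  ELK: calculated 30.6 vs reported 30.5 → residual 0.1 km
  HLID: calculated 106.1 vs reported 56.1 → residual 50.0 km
  HUMO: calculated 136.1 vs reported 136.1 → residual 0.0 km
RCM, ELK, HUMO are mutually consistent (residuals ≈ 0); HLID is off by 50.0 km.

HLID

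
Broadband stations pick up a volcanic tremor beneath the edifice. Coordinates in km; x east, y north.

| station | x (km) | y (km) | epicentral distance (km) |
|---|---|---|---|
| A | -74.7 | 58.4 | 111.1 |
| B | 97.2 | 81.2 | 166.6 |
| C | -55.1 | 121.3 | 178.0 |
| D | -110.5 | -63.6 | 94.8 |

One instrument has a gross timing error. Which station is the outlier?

Solve using three stations at a time. Using A, B, D (subtract circle equations pairwise → linear system) gives (x, y) ≈ (-19.3, -37.9).
Distances from that point to each station vs reported:
  A: calculated 111.1 vs reported 111.1 → residual 0.0 km
  B: calculated 166.6 vs reported 166.6 → residual 0.0 km
  C: calculated 163.1 vs reported 178.0 → residual 14.9 km
  D: calculated 94.8 vs reported 94.8 → residual 0.0 km
A, B, D are mutually consistent (residuals ≈ 0); C is off by 14.9 km.

C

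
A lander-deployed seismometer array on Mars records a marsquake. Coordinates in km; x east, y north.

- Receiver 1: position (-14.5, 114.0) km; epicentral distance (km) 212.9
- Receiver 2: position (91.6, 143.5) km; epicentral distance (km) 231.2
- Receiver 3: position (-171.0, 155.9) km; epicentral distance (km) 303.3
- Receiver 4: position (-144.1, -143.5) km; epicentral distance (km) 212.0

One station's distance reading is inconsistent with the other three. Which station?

Receiver 3

Solve using three stations at a time. Using Receiver 1, Receiver 2, Receiver 4 (subtract circle equations pairwise → linear system) gives (x, y) ≈ (59.8, -85.5).
Distances from that point to each station vs reported:
  Receiver 1: calculated 212.9 vs reported 212.9 → residual 0.0 km
  Receiver 2: calculated 231.2 vs reported 231.2 → residual 0.0 km
  Receiver 3: calculated 334.0 vs reported 303.3 → residual 30.7 km
  Receiver 4: calculated 212.0 vs reported 212.0 → residual 0.0 km
Receiver 1, Receiver 2, Receiver 4 are mutually consistent (residuals ≈ 0); Receiver 3 is off by 30.7 km.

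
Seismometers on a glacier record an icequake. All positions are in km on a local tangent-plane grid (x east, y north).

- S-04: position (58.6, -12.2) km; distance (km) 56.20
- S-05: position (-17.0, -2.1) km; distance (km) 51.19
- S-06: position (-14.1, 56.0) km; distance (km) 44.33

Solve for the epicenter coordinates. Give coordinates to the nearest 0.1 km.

Circle about each station: (x − 58.6)² + (y + 12.2)² = 56.20²; (x + 17.0)² + (y + 2.1)² = 51.19²; (x + 14.1)² + (y − 56.0)² = 44.33².
Subtracting the S-04 equation from the S-05 and S-06 equations removes the quadratic terms:
-151.2 x + 20.2 y = -2751.37
-145.4 x + 136.4 y = 945.30
Solving the 2×2 system: x ≈ 22.3, y ≈ 30.7 km.

(22.3, 30.7)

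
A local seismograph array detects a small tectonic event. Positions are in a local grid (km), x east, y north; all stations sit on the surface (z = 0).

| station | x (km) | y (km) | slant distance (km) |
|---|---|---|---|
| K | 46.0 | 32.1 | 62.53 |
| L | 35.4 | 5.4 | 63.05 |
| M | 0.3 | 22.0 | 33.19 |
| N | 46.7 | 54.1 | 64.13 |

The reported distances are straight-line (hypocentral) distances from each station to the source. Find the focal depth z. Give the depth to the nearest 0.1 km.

Each station gives a sphere (x−x_i)² + (y−y_i)² + z² = d_i² (stations at z=0).
Subtracting the K sphere from L and M: z² cancels, leaving linear equations in x and y:
-21.2 x − 53.4 y = -1929.39
-91.4 x − 20.2 y = 146.10
Solving: x ≈ -10.505, y ≈ 40.302 km (keep extra digits for the depth step; rounded: -10.5, 40.3).
Then from the K sphere: z² = 62.53² − (x − 46.0)² − (y − 32.1)² with x = -10.505, y = 40.302, so z ≈ 25.493 ≈ 25.5 km.

25.5 km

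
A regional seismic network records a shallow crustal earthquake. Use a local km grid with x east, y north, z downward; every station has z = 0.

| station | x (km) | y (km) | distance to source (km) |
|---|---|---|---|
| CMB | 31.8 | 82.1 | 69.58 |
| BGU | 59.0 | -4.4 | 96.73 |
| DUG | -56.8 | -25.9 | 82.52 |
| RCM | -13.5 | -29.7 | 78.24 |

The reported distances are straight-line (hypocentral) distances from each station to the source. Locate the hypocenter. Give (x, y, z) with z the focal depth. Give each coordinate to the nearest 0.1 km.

x ≈ -20.9 km, y ≈ 44.1 km, depth ≈ 24.9 km

Each station gives a sphere (x−x_i)² + (y−y_i)² + z² = d_i² (stations at z=0).
Subtracting the CMB sphere from BGU and DUG: z² cancels, leaving linear equations in x and y:
54.4 x − 173.0 y = -8766.61
-177.2 x − 216.0 y = -5822.77
Solving: x ≈ -20.899, y ≈ 44.102 km (keep extra digits for the depth step; rounded: -20.9, 44.1).
Then from the CMB sphere: z² = 69.58² − (x − 31.8)² − (y − 82.1)² with x = -20.899, y = 44.102, so z ≈ 24.907 ≈ 24.9 km.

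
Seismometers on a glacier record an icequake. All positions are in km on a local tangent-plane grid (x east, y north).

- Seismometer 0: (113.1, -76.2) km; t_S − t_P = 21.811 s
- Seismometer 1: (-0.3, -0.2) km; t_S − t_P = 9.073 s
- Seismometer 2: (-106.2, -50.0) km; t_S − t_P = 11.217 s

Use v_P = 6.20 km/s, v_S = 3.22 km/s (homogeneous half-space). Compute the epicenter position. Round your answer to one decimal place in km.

Distance from S−P lag: d = Δt · v_P v_S / (v_P − v_S) = Δt · (6.20·3.22)/(6.20−3.22) ≈ 6.6993·Δt.
So d_Seismometer 0 = 146.12, d_Seismometer 1 = 60.78, d_Seismometer 2 = 75.15 km.
Circle about each station: (x − 113.1)² + (y + 76.2)² = 146.12²; (x + 0.3)² + (y + 0.2)² = 60.78²; (x + 106.2)² + (y + 50.0)² = 75.15².
Subtracting the Seismometer 0 equation from the Seismometer 1 and Seismometer 2 equations removes the quadratic terms:
-226.8 x + 152.0 y = -941.07
-438.6 x + 52.4 y = 10883.92
Solving the 2×2 system: x ≈ -31.1, y ≈ -52.6 km.
Check against Seismometer 0 (with the unrounded x, y): √((x − 113.1)²+(y + 76.2)²) = 146.12 ≈ 146.12 km. ✓

-31.1 km east, -52.6 km north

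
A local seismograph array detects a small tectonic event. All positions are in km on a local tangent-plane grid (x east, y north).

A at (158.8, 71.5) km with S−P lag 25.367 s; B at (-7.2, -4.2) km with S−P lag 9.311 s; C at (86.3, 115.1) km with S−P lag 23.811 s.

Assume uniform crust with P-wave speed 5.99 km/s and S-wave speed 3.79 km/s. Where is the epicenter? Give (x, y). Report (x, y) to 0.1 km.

(-45.3, -92.4)

Distance from S−P lag: d = Δt · v_P v_S / (v_P − v_S) = Δt · (5.99·3.79)/(5.99−3.79) ≈ 10.3191·Δt.
So d_A = 261.77, d_B = 96.08, d_C = 245.71 km.
Circle about each station: (x − 158.8)² + (y − 71.5)² = 261.77²; (x + 7.2)² + (y + 4.2)² = 96.08²; (x − 86.3)² + (y − 115.1)² = 245.71².
Subtracting the A equation from the B and C equations removes the quadratic terms:
-332.0 x − 151.4 y = 29031.96
-145.0 x + 87.2 y = -1483.86
Solving the 2×2 system: x ≈ -45.3, y ≈ -92.4 km.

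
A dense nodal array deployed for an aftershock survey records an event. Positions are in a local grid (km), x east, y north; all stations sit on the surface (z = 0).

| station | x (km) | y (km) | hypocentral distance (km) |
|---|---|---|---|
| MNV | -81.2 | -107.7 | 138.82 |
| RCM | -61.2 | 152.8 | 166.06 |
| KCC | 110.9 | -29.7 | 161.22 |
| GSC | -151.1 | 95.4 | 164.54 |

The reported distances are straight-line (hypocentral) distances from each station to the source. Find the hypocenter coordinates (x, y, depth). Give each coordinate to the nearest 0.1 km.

x ≈ -32.0 km, y ≈ 3.6 km, depth ≈ 66.8 km

Each station gives a sphere (x−x_i)² + (y−y_i)² + z² = d_i² (stations at z=0).
Subtracting the MNV sphere from RCM and KCC: z² cancels, leaving linear equations in x and y:
40.0 x + 521.0 y = 595.62
384.2 x + 156.0 y = -11732.73
Solving: x ≈ -32.000, y ≈ 3.600 km (keep extra digits for the depth step; rounded: -32.0, 3.6).
Then from the MNV sphere: z² = 138.82² − (x + 81.2)² − (y + 107.7)² with x = -32.000, y = 3.600, so z ≈ 66.803 ≈ 66.8 km.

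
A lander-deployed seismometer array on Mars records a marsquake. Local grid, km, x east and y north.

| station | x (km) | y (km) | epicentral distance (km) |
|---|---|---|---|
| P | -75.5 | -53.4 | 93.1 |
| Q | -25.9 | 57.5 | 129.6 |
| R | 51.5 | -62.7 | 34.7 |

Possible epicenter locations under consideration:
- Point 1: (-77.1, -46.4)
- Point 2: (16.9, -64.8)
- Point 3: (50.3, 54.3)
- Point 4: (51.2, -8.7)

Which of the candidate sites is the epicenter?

For each candidate, compare |candidate − station| to the reported distance:
Point 1: residuals P 85.9, Q 13.8, R 94.9 → max 94.9 km
Point 2: residuals P 0.0, Q 0.0, R 0.0 → max 0.0 km
Point 3: residuals P 72.5, Q 53.3, R 82.3 → max 82.3 km
Point 4: residuals P 41.3, Q 28.0, R 19.3 → max 41.3 km
Only Point 2 has all residuals ≈ 0.

Point 2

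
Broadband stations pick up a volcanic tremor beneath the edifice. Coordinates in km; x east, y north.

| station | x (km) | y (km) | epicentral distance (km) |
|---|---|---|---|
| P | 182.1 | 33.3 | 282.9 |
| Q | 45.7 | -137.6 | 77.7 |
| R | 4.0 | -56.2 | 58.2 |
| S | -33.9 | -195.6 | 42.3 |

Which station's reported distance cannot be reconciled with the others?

Solve using three stations at a time. Using P, Q, S (subtract circle equations pairwise → linear system) gives (x, y) ≈ (-30.3, -153.6).
Distances from that point to each station vs reported:
  P: calculated 282.9 vs reported 282.9 → residual 0.0 km
  Q: calculated 77.6 vs reported 77.7 → residual 0.1 km
  R: calculated 103.2 vs reported 58.2 → residual 45.0 km
  S: calculated 42.2 vs reported 42.3 → residual 0.1 km
P, Q, S are mutually consistent (residuals ≈ 0); R is off by 45.0 km.

R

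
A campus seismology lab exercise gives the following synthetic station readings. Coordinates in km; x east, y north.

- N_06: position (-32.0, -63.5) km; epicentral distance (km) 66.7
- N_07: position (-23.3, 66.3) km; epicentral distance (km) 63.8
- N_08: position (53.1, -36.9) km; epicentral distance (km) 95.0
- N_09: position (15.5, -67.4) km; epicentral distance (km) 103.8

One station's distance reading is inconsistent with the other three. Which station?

N_09

Solve using three stations at a time. Using N_06, N_07, N_08 (subtract circle equations pairwise → linear system) gives (x, y) ≈ (-33.0, 3.2).
Distances from that point to each station vs reported:
  N_06: calculated 66.7 vs reported 66.7 → residual 0.0 km
  N_07: calculated 63.8 vs reported 63.8 → residual 0.0 km
  N_08: calculated 95.0 vs reported 95.0 → residual 0.0 km
  N_09: calculated 85.7 vs reported 103.8 → residual 18.1 km
N_06, N_07, N_08 are mutually consistent (residuals ≈ 0); N_09 is off by 18.1 km.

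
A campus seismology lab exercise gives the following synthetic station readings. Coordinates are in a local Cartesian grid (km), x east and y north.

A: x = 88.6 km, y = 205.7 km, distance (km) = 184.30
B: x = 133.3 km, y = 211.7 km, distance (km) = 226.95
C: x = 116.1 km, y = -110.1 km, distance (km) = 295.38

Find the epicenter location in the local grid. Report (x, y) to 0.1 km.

-72.9 km east, 116.9 km north

Circle about each station: (x − 88.6)² + (y − 205.7)² = 184.30²; (x − 133.3)² + (y − 211.7)² = 226.95²; (x − 116.1)² + (y + 110.1)² = 295.38².
Subtracting pairs of circle equations eliminates x²+y² and gives linear equations (the radical axes):
89.4 x + 12.0 y = -5116.48
55.0 x − 631.6 y = -77844.08
Solving the 2×2 system: x ≈ -72.9, y ≈ 116.9 km.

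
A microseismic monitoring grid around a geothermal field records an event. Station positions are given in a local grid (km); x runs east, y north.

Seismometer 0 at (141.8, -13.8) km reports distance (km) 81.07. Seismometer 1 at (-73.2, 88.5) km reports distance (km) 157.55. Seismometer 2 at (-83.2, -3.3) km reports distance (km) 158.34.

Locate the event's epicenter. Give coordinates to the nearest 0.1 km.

(72.1, 27.6)

Circle about each station: (x − 141.8)² + (y + 13.8)² = 81.07²; (x + 73.2)² + (y − 88.5)² = 157.55²; (x + 83.2)² + (y + 3.3)² = 158.34².
Subtracting the Seismometer 0 equation from the Seismometer 1 and Seismometer 2 equations removes the quadratic terms:
-430.0 x + 204.6 y = -25356.85
-450.0 x + 21.0 y = -31863.76
Solving the 2×2 system: x ≈ 72.1, y ≈ 27.6 km.
Check against Seismometer 0 (with the unrounded x, y): √((x − 141.8)²+(y + 13.8)²) = 81.07 ≈ 81.07 km. ✓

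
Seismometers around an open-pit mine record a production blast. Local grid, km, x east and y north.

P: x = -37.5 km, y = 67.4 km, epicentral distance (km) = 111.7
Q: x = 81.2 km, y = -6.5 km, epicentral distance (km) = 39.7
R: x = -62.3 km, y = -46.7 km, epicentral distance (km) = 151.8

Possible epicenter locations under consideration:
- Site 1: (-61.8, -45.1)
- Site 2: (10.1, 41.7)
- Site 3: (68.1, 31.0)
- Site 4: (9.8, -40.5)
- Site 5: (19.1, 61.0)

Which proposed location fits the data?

Site 3

For each candidate, compare |candidate − station| to the reported distance:
Site 1: residuals P 3.4, Q 108.4, R 150.1 → max 150.1 km
Site 2: residuals P 57.6, Q 46.2, R 37.5 → max 57.6 km
Site 3: residuals P 0.0, Q 0.0, R 0.0 → max 0.0 km
Site 4: residuals P 6.1, Q 39.4, R 79.4 → max 79.4 km
Site 5: residuals P 54.7, Q 52.0, R 16.8 → max 54.7 km
Only Site 3 has all residuals ≈ 0.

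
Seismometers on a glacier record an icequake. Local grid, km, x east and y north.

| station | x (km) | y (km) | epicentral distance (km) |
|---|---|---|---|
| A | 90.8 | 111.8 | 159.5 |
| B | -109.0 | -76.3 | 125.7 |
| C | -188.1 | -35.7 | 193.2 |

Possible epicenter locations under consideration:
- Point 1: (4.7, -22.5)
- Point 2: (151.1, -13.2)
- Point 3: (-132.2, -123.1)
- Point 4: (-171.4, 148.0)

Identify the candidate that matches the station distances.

Point 1

For each candidate, compare |candidate − station| to the reported distance:
Point 1: residuals A 0.0, B 0.1, C 0.1 → max 0.1 km
Point 2: residuals A 20.7, B 141.9, C 146.7 → max 146.7 km
Point 3: residuals A 164.4, B 73.5, C 89.5 → max 164.4 km
Point 4: residuals A 105.2, B 107.1, C 8.7 → max 107.1 km
Only Point 1 has all residuals ≈ 0.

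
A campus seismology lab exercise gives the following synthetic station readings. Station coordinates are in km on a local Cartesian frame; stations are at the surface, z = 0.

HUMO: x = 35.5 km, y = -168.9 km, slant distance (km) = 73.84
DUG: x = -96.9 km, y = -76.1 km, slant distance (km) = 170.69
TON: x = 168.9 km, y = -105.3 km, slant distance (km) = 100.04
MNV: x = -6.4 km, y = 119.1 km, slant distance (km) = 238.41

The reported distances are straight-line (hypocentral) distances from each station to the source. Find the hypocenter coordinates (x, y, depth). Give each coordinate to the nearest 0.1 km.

(70.3, -106.0, 16.9)

Each station gives a sphere (x−x_i)² + (y−y_i)² + z² = d_i² (stations at z=0).
Subtracting the HUMO sphere from DUG and TON: z² cancels, leaving linear equations in x and y:
-264.8 x + 185.6 y = -38289.37
266.8 x + 127.2 y = 5272.18
Solving: x ≈ 70.299, y ≈ -106.003 km (keep extra digits for the depth step; rounded: 70.3, -106.0).
Then from the HUMO sphere: z² = 73.84² − (x − 35.5)² − (y + 168.9)² with x = 70.299, y = -106.003, so z ≈ 16.892 ≈ 16.9 km.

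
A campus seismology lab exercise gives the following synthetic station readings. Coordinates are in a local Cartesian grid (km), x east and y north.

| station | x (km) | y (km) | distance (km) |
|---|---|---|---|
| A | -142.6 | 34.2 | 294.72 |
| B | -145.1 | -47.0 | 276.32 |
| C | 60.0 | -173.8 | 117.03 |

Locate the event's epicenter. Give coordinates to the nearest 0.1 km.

129.3 km east, -79.5 km north

Circle about each station: (x + 142.6)² + (y − 34.2)² = 294.72²; (x + 145.1)² + (y + 47.0)² = 276.32²; (x − 60.0)² + (y + 173.8)² = 117.03².
Subtracting the A equation from the B and C equations removes the quadratic terms:
-5.0 x − 162.4 y = 12265.75
405.2 x − 416.0 y = 85465.90
Solving the 2×2 system: x ≈ 129.3, y ≈ -79.5 km.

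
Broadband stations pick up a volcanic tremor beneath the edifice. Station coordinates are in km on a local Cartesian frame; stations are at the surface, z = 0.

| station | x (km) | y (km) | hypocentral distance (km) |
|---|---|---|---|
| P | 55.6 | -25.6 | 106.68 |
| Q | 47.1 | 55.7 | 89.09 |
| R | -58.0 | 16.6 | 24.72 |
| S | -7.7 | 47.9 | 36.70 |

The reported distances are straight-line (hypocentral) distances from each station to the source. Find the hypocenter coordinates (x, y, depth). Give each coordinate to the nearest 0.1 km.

x ≈ -36.9 km, y ≈ 27.0 km, depth ≈ 7.6 km

Each station gives a sphere (x−x_i)² + (y−y_i)² + z² = d_i² (stations at z=0).
Subtracting the P sphere from Q and R: z² cancels, leaving linear equations in x and y:
-17.0 x + 162.6 y = 5017.77
-227.2 x + 84.4 y = 10662.38
Solving: x ≈ -36.899, y ≈ 27.002 km (keep extra digits for the depth step; rounded: -36.9, 27.0).
Then from the P sphere: z² = 106.68² − (x − 55.6)² − (y + 25.6)² with x = -36.899, y = 27.002, so z ≈ 7.589 ≈ 7.6 km.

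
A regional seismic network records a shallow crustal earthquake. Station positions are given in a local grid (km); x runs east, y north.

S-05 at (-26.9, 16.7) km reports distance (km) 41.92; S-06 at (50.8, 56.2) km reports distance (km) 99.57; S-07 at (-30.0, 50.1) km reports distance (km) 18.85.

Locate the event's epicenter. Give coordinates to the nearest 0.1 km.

-48.7 km east, 52.5 km north

Circle about each station: (x + 26.9)² + (y − 16.7)² = 41.92²; (x − 50.8)² + (y − 56.2)² = 99.57²; (x + 30.0)² + (y − 50.1)² = 18.85².
Subtracting pairs of circle equations eliminates x²+y² and gives linear equations (the radical axes):
155.4 x + 79.0 y = -3420.32
-6.2 x + 66.8 y = 3809.47
Solving the 2×2 system: x ≈ -48.7, y ≈ 52.5 km.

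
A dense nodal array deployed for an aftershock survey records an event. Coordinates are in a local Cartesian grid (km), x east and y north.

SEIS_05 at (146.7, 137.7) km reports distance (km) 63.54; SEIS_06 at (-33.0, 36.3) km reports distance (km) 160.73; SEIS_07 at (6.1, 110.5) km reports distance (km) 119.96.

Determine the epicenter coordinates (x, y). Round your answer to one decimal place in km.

x ≈ 121.9 km, y ≈ 79.2 km

Circle about each station: (x − 146.7)² + (y − 137.7)² = 63.54²; (x + 33.0)² + (y − 36.3)² = 160.73²; (x − 6.1)² + (y − 110.5)² = 119.96².
Subtracting the SEIS_05 equation from the SEIS_06 and SEIS_07 equations removes the quadratic terms:
-359.4 x − 202.8 y = -59872.29
-281.2 x − 54.4 y = -38587.79
Solving the 2×2 system: x ≈ 121.9, y ≈ 79.2 km.
Check against SEIS_05 (with the unrounded x, y): √((x − 146.7)²+(y − 137.7)²) = 63.55 ≈ 63.54 km. ✓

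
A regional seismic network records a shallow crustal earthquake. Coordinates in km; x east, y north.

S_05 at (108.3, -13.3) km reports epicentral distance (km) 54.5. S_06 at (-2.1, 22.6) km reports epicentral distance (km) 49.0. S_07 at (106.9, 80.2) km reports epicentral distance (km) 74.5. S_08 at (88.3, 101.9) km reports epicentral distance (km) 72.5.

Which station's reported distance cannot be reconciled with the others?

Solve using three stations at a time. Using S_06, S_07, S_08 (subtract circle equations pairwise → linear system) gives (x, y) ≈ (39.7, 48.2).
Distances from that point to each station vs reported:
  S_05: calculated 92.1 vs reported 54.5 → residual 37.6 km
  S_06: calculated 49.0 vs reported 49.0 → residual 0.0 km
  S_07: calculated 74.5 vs reported 74.5 → residual 0.0 km
  S_08: calculated 72.5 vs reported 72.5 → residual 0.0 km
S_06, S_07, S_08 are mutually consistent (residuals ≈ 0); S_05 is off by 37.6 km.

S_05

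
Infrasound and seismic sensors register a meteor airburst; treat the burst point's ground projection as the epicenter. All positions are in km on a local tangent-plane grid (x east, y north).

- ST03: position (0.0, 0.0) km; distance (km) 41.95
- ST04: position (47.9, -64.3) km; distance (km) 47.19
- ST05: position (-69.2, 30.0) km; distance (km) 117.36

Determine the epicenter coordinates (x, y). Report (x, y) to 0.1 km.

x ≈ 37.8 km, y ≈ -18.2 km

Circle about each station: x² + y² = 41.95²; (x − 47.9)² + (y + 64.3)² = 47.19²; (x + 69.2)² + (y − 30.0)² = 117.36².
Subtracting the ST03 equation from the ST04 and ST05 equations removes the quadratic terms:
95.8 x − 128.6 y = 5961.81
-138.4 x + 60.0 y = -6324.93
Solving the 2×2 system: x ≈ 37.8, y ≈ -18.2 km.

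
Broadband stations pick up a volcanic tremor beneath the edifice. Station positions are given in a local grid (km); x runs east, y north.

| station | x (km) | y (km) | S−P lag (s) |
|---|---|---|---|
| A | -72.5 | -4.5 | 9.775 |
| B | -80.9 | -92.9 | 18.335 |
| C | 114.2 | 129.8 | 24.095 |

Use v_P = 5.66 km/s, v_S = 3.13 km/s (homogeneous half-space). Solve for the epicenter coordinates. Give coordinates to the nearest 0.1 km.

(-5.9, 11.3)

Distance from S−P lag: d = Δt · v_P v_S / (v_P − v_S) = Δt · (5.66·3.13)/(5.66−3.13) ≈ 7.0023·Δt.
So d_A = 68.45, d_B = 128.39, d_C = 168.72 km.
Circle about each station: (x + 72.5)² + (y + 4.5)² = 68.45²; (x + 80.9)² + (y + 92.9)² = 128.39²; (x − 114.2)² + (y − 129.8)² = 168.72².
Subtracting the A equation from the B and C equations removes the quadratic terms:
-16.8 x − 176.8 y = -1899.87
373.4 x + 268.6 y = 832.14
Solving the 2×2 system: x ≈ -5.9, y ≈ 11.3 km.
Check against A (with the unrounded x, y): √((x + 72.5)²+(y + 4.5)²) = 68.45 ≈ 68.45 km. ✓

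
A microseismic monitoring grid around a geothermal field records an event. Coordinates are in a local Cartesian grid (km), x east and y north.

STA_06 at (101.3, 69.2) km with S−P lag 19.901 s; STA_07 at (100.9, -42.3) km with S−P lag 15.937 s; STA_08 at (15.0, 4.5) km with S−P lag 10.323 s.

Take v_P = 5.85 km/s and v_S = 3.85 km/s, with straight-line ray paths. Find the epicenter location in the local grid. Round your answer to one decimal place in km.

x ≈ -76.9 km, y ≈ -66.7 km

Distance from S−P lag: d = Δt · v_P v_S / (v_P − v_S) = Δt · (5.85·3.85)/(5.85−3.85) ≈ 11.2613·Δt.
So d_STA_06 = 224.11, d_STA_07 = 179.47, d_STA_08 = 116.25 km.
Circle about each station: (x − 101.3)² + (y − 69.2)² = 224.11²; (x − 100.9)² + (y + 42.3)² = 179.47²; (x − 15.0)² + (y − 4.5)² = 116.25².
Subtracting the STA_06 equation from the STA_07 and STA_08 equations removes the quadratic terms:
-0.8 x − 223.0 y = 14935.58
-172.6 x − 129.4 y = 21906.15
Solving the 2×2 system: x ≈ -76.9, y ≈ -66.7 km.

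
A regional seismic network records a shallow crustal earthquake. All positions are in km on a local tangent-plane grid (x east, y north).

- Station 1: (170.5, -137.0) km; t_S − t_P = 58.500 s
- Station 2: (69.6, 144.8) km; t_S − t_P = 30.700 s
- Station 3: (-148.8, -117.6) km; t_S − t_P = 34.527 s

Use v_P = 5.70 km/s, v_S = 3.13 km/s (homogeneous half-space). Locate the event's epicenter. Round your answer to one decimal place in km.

Distance from S−P lag: d = Δt · v_P v_S / (v_P − v_S) = Δt · (5.70·3.13)/(5.70−3.13) ≈ 6.9420·Δt.
So d_Station 1 = 406.11, d_Station 2 = 213.12, d_Station 3 = 239.69 km.
Circle about each station: (x − 170.5)² + (y + 137.0)² = 406.11²; (x − 69.6)² + (y − 144.8)² = 213.12²; (x + 148.8)² + (y + 117.6)² = 239.69².
Subtracting the Station 1 equation from the Station 2 and Station 3 equations removes the quadratic terms:
-201.8 x + 563.6 y = 97477.15
-638.6 x + 38.8 y = 95605.99
Solving the 2×2 system: x ≈ -142.3, y ≈ 122.0 km.

-142.3 km east, 122.0 km north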